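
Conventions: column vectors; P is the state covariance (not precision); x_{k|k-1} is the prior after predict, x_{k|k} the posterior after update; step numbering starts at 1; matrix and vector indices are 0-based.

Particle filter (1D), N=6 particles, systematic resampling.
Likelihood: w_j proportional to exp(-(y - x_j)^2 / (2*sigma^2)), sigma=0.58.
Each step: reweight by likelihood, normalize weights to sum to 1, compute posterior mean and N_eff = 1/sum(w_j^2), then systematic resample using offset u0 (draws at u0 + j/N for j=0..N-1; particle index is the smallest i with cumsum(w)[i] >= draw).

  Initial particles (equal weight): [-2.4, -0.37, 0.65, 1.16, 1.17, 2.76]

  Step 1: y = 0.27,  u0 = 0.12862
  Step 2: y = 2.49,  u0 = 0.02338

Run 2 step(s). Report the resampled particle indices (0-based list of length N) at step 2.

resampled_idx = [1, 4, 4, 4, 5, 5]

step 1: w=[0.0000, 0.2777, 0.4118, 0.1573, 0.1531, 0.0001]  mean=0.5267  Neff=3.3909  idx=[1, 2, 2, 2, 3, 4]
step 2: w=[0.0000, 0.0391, 0.0391, 0.0391, 0.4326, 0.4500]  mean=1.1046  Neff=2.5367  idx=[1, 4, 4, 4, 5, 5]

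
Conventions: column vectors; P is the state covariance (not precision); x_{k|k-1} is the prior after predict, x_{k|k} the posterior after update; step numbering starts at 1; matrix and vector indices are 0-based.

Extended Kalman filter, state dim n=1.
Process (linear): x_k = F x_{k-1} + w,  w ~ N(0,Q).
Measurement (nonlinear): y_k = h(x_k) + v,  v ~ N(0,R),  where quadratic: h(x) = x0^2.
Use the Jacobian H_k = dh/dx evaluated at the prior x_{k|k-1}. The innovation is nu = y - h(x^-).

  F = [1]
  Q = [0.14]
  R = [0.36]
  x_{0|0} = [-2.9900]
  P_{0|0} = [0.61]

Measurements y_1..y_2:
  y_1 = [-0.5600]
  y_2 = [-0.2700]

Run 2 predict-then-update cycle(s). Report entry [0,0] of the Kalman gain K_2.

step 1: x^-=[-2.9900]  P^-=[0.7500]  H_jac=[-5.9800]  S=[27.1803]  K=[-0.1650]  nu=[-9.5001]  x^+=[-1.4224]  P^+=[0.0099]
step 2: x^-=[-1.4224]  P^-=[0.1499]  H_jac=[-2.8448]  S=[1.5734]  K=[-0.2711]  nu=[-2.2932]  x^+=[-0.8007]  P^+=[0.0343]

K[0,0] = -0.2711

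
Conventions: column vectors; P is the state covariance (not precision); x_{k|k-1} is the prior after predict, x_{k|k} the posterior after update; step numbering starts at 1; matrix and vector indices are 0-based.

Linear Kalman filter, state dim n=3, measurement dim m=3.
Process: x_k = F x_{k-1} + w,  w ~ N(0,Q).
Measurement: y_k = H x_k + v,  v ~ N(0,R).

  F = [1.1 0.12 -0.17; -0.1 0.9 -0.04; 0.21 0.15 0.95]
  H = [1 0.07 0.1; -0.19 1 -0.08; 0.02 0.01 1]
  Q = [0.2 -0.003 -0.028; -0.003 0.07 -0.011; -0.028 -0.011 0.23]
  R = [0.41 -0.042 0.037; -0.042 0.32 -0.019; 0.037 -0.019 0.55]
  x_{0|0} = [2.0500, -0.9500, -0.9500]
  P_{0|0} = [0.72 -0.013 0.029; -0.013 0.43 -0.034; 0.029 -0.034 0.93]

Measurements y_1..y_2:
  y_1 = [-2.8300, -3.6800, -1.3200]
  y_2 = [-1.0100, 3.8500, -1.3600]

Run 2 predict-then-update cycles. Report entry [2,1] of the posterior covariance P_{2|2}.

P_post[2,1] = 0.0028

step 1: x^-=[2.3025, -1.0220, -0.6145]  P^-=[1.0914 -0.0376 0.0197; -0.0376 0.4320 -0.0375; 0.0197 -0.0375 1.1118]  S=[1.5128 -0.2706 0.1869; -0.2706 0.8194 -0.1497; 0.1869 -0.1497 1.6623]  K=[0.7151 -0.0761 -0.0625; 0.0928 0.5740 0.0208; -0.0044 -0.0387 0.6659]  nu=[-4.9995, -2.2697, -0.7413]  x^+=[-1.0536, -2.8042, -0.9980]  P^+=[0.2952 0.0019 -0.0124; 0.0019 0.1799 0.0021; -0.0124 0.0021 0.3670]
step 2: x^-=[-1.3258, -2.3785, -1.5900]  P^-=[0.5754 -0.0117 -0.0278; -0.0117 0.2187 -0.0034; -0.0278 -0.0034 0.5741]  S=[0.9850 -0.1497 0.0778; -0.1497 0.5673 -0.0632; 0.0778 -0.0632 1.1231]  K=[0.5754 -0.0640 -0.0581; 0.0641 0.4087 0.0173; -0.0142 -0.0246 0.5102]  nu=[0.6413, 5.8494, 0.2803]  x^+=[-1.3477, 0.0584, -1.5998]  P^+=[0.2378 0.0005 -0.0142; 0.0005 0.1281 0.0028; -0.0142 0.0028 0.2808]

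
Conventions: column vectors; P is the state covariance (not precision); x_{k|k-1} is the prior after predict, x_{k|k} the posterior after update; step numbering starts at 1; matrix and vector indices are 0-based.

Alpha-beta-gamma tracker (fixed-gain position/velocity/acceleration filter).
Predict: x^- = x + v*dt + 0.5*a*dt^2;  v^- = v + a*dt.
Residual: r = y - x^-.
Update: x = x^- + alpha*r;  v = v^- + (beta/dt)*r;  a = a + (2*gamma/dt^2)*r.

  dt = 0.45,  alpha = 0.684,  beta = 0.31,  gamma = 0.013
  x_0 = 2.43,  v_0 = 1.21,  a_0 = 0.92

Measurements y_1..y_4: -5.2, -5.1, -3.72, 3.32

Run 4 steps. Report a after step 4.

step 1: x_pred=3.0676  r=-8.2676  x^+=-2.5874  v^+=-4.0715  a^+=-0.1415
step 2: x_pred=-4.4339  r=-0.6661  x^+=-4.8895  v^+=-4.5940  a^+=-0.2270
step 3: x_pred=-6.9798  r=3.2598  x^+=-4.7501  v^+=-2.4505  a^+=0.1915
step 4: x_pred=-5.8335  r=9.1535  x^+=0.4275  v^+=3.9413  a^+=1.3668

a_post = 1.3668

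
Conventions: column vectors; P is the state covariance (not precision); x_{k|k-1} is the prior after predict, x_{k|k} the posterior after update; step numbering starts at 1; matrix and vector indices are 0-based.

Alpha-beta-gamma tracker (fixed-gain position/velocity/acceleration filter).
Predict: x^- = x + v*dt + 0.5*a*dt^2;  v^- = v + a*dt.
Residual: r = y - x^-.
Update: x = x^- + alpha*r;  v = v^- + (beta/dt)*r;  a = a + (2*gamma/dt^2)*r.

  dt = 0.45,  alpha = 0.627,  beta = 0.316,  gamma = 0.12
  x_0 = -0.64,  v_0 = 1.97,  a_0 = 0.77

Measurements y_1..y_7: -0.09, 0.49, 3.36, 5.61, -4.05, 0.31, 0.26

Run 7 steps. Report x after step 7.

x_post = -1.1260

step 1: x_pred=0.3245  r=-0.4145  x^+=0.0646  v^+=2.0255  a^+=0.2788
step 2: x_pred=1.0043  r=-0.5143  x^+=0.6818  v^+=1.7898  a^+=-0.3307
step 3: x_pred=1.4537  r=1.9063  x^+=2.6490  v^+=2.9796  a^+=1.9285
step 4: x_pred=4.1850  r=1.4250  x^+=5.0785  v^+=4.8481  a^+=3.6174
step 5: x_pred=7.6264  r=-11.6764  x^+=0.3053  v^+=-1.7235  a^+=-10.2213
step 6: x_pred=-1.5052  r=1.8152  x^+=-0.3671  v^+=-5.0484  a^+=-8.0699
step 7: x_pred=-3.4559  r=3.7159  x^+=-1.1260  v^+=-6.0705  a^+=-3.6658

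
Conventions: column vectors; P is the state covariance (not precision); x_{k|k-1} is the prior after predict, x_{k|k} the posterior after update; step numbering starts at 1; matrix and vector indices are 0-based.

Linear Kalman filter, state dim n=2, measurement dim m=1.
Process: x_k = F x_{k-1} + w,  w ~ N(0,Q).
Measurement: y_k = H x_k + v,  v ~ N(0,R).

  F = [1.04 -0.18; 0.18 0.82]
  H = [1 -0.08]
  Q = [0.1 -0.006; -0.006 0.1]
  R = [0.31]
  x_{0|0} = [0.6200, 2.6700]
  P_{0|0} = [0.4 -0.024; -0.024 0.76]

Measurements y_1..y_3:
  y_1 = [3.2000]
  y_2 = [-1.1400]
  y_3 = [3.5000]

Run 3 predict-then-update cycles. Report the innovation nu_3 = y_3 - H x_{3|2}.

step 1: x^-=[0.1642, 2.3010]  P^-=[0.5662 -0.0630; -0.0630 0.6169]  S=[0.8903]  K=[0.6417; -0.1262]  nu=[3.2199]  x^+=[2.2304, 1.8947]  P^+=[0.1997 0.0091; 0.0091 0.6027]
step 2: x^-=[1.9786, 1.9551]  P^-=[0.3321 -0.0501; -0.0501 0.5144]  S=[0.6534]  K=[0.5144; -0.1397]  nu=[-2.9622]  x^+=[0.4549, 2.3689]  P^+=[0.1592 -0.0032; -0.0032 0.5017]
step 3: x^-=[0.0467, 2.0244]  P^-=[0.2896 -0.0528; -0.0528 0.4415]  S=[0.6109]  K=[0.4810; -0.1443]  nu=[3.6152]  x^+=[1.7857, 1.5026]  P^+=[0.1483 -0.0104; -0.0104 0.4288]

innov = [3.6152]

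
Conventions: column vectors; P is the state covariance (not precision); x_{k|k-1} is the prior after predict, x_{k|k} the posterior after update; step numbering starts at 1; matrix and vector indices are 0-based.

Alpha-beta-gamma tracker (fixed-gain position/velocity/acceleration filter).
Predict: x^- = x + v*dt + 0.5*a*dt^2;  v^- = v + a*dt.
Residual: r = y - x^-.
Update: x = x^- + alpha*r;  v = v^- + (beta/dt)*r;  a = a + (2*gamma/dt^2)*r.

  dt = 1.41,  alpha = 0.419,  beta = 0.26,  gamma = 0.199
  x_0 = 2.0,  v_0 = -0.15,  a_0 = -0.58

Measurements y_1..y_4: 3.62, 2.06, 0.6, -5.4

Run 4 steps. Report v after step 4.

v_post = -1.5894

step 1: x_pred=1.2120  r=2.4080  x^+=2.2209  v^+=-0.5238  a^+=-0.0979
step 2: x_pred=1.3851  r=0.6749  x^+=1.6679  v^+=-0.5374  a^+=0.0372
step 3: x_pred=0.9471  r=-0.3471  x^+=0.8017  v^+=-0.5490  a^+=-0.0323
step 4: x_pred=-0.0045  r=-5.3955  x^+=-2.2652  v^+=-1.5894  a^+=-1.1124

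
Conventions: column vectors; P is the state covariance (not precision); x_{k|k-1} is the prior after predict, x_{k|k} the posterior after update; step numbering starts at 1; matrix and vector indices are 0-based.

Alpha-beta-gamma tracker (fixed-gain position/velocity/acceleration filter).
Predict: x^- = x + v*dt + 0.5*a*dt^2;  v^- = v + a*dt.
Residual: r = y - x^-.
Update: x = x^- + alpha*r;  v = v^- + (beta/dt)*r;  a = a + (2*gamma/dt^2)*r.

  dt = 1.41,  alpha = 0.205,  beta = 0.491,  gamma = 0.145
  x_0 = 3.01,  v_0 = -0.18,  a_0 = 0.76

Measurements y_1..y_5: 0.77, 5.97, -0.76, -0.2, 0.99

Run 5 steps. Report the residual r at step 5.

resid = 1.3961

step 1: x_pred=3.5117  r=-2.7417  x^+=2.9496  v^+=-0.0631  a^+=0.3601
step 2: x_pred=3.2186  r=2.7514  x^+=3.7826  v^+=1.4027  a^+=0.7614
step 3: x_pred=6.5173  r=-7.2773  x^+=5.0255  v^+=-0.0578  a^+=-0.3001
step 4: x_pred=4.6456  r=-4.8456  x^+=3.6522  v^+=-2.1684  a^+=-1.0069
step 5: x_pred=-0.4061  r=1.3961  x^+=-0.1199  v^+=-3.1020  a^+=-0.8033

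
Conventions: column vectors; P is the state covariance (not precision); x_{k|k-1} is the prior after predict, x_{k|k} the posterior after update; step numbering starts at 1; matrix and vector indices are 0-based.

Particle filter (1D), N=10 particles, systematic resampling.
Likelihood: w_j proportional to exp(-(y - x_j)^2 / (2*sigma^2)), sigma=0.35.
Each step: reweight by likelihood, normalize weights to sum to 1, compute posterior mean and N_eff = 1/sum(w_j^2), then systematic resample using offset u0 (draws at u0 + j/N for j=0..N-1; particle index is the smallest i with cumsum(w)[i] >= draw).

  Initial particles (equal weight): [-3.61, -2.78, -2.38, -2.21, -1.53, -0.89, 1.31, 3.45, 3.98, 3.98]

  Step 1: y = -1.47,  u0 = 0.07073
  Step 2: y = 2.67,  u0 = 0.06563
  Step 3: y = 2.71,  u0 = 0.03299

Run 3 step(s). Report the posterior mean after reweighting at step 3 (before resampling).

step 1: w=[0.0000, 0.0007, 0.0247, 0.0775, 0.7137, 0.1835, 0.0000, 0.0000, 0.0000, 0.0000]  mean=-1.4870  Neff=1.8193  idx=[3, 4, 4, 4, 4, 4, 4, 4, 5, 5]
step 2: w=[0.0000, 0.0000, 0.0000, 0.0000, 0.0000, 0.0000, 0.0000, 0.0000, 0.5000, 0.5000]  mean=-0.8900  Neff=2.0000  idx=[8, 8, 8, 8, 8, 9, 9, 9, 9, 9]
step 3: w=[0.1000, 0.1000, 0.1000, 0.1000, 0.1000, 0.1000, 0.1000, 0.1000, 0.1000, 0.1000]  mean=-0.8900  Neff=10.0000  idx=[0, 1, 2, 3, 4, 5, 6, 7, 8, 9]

post_mean = -0.8900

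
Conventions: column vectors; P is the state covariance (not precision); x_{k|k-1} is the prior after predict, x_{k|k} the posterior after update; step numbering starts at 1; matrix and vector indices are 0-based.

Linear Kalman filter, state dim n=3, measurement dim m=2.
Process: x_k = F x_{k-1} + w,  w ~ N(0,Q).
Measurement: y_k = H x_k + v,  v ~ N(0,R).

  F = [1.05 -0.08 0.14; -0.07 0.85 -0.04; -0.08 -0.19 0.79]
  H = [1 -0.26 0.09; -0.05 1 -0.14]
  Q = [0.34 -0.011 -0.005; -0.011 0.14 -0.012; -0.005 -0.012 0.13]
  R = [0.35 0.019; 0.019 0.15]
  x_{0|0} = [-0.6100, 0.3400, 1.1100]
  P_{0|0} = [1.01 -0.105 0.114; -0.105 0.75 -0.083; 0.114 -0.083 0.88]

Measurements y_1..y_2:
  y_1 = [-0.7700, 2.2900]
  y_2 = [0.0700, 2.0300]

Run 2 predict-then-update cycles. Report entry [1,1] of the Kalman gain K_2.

step 1: x^-=[-0.5123, 0.2873, 0.8611]  P^-=[1.5286 -0.2515 0.1399; -0.2515 0.7070 -0.2118; 0.1399 -0.2118 0.7201]  S=[2.0981 -0.5521; -0.5521 0.9614]  K=[0.7900 0.0922; -0.0135 0.7716; 0.0428 -0.3079]  nu=[-0.2605, 2.0976]  x^+=[-0.5247, 1.9093, 0.2041]  P^+=[0.2915 0.0384 -0.0359; 0.0384 0.1228 0.0383; -0.0359 0.0383 0.6105]
step 2: x^-=[-0.6751, 1.6515, -0.1596]  P^-=[0.6562 -0.0032 -0.0003; -0.0032 0.2237 -0.0237; -0.0003 -0.0237 0.5115]  S=[1.0282 -0.0846; -0.0846 0.3923]  K=[0.6429 0.0470; -0.0143 0.5760; 0.0311 -0.2362]  nu=[1.1889, 0.3224]  x^+=[0.1043, 1.8201, -0.1988]  P^+=[0.2355 0.0270 -0.0292; 0.0270 0.0919 0.0319; -0.0292 0.0319 0.4874]

K[1,1] = 0.5760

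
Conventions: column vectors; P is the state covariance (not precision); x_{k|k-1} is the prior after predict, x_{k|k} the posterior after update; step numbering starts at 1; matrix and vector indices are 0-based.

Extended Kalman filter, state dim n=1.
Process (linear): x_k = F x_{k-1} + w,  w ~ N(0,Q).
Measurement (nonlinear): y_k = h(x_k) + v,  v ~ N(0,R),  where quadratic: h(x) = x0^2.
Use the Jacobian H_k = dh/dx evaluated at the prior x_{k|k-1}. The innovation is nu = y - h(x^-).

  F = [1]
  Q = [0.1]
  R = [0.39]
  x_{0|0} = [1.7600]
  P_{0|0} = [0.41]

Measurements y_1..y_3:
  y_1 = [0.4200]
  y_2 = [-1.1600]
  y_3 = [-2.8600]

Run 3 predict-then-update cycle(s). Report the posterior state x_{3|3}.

x_post = [-0.3594]

step 1: x^-=[1.7600]  P^-=[0.5100]  H_jac=[3.5200]  S=[6.7091]  K=[0.2676]  nu=[-2.6776]  x^+=[1.0435]  P^+=[0.0296]
step 2: x^-=[1.0435]  P^-=[0.1296]  H_jac=[2.0871]  S=[0.9547]  K=[0.2834]  nu=[-2.2490]  x^+=[0.4061]  P^+=[0.0530]
step 3: x^-=[0.4061]  P^-=[0.1530]  H_jac=[0.8123]  S=[0.4909]  K=[0.2531]  nu=[-3.0250]  x^+=[-0.3594]  P^+=[0.1215]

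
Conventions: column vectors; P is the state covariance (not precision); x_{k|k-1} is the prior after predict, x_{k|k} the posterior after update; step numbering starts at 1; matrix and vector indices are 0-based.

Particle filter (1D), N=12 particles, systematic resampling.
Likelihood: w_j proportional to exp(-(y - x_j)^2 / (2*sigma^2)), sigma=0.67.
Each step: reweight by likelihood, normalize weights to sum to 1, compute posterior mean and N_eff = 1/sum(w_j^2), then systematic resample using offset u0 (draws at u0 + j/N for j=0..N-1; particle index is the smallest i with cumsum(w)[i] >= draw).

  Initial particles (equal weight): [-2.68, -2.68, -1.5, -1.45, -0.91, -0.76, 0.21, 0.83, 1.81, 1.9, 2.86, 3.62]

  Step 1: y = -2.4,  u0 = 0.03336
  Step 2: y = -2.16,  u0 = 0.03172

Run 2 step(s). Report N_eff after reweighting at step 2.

N_eff = 11.8764

step 1: w=[0.3345, 0.3345, 0.1481, 0.1336, 0.0308, 0.0183, 0.0002, 0.0000, 0.0000, 0.0000, 0.0000, 0.0000]  mean=-2.2508  Neff=3.7751  idx=[0, 0, 0, 0, 1, 1, 1, 1, 2, 2, 3, 3]
step 2: w=[0.0892, 0.0892, 0.0892, 0.0892, 0.0892, 0.0892, 0.0892, 0.0892, 0.0742, 0.0742, 0.0688, 0.0688]  mean=-2.3356  Neff=11.8764  idx=[0, 1, 2, 3, 4, 5, 5, 6, 7, 8, 10, 11]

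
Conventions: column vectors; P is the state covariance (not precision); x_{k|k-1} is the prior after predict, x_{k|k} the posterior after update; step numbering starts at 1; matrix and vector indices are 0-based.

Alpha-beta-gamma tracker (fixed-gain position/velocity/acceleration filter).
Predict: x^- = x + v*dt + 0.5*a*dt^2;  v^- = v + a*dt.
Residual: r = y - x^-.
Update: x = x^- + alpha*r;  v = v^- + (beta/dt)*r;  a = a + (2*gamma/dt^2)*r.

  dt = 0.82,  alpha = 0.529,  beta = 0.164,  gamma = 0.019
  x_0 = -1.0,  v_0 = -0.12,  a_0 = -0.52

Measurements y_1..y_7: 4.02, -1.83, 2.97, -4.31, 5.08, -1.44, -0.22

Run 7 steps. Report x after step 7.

step 1: x_pred=-1.2732  r=5.2932  x^+=1.5269  v^+=0.5122  a^+=-0.2209
step 2: x_pred=1.8727  r=-3.7027  x^+=-0.0860  v^+=-0.4094  a^+=-0.4301
step 3: x_pred=-0.5663  r=3.5363  x^+=1.3044  v^+=-0.0548  a^+=-0.2303
step 4: x_pred=1.1820  r=-5.4920  x^+=-1.7233  v^+=-1.3420  a^+=-0.5406
step 5: x_pred=-3.0055  r=8.0855  x^+=1.2717  v^+=-0.1683  a^+=-0.0837
step 6: x_pred=1.1056  r=-2.5456  x^+=-0.2410  v^+=-0.7460  a^+=-0.2276
step 7: x_pred=-0.9292  r=0.7092  x^+=-0.5541  v^+=-0.7908  a^+=-0.1875

x_post = -0.5541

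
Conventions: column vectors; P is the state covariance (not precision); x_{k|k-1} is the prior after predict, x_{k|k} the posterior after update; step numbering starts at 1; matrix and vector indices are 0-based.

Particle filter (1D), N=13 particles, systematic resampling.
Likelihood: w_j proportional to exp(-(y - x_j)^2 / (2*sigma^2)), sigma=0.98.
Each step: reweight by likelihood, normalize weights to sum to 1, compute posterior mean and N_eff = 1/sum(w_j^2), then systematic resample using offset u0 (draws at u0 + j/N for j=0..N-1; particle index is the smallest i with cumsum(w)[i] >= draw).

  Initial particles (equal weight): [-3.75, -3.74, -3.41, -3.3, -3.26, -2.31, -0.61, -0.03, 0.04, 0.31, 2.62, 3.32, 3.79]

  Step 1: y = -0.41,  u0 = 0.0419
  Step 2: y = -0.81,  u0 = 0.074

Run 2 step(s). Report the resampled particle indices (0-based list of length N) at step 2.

step 1: w=[0.0008, 0.0008, 0.0024, 0.0034, 0.0039, 0.0404, 0.2594, 0.2457, 0.2384, 0.2022, 0.0022, 0.0002, 0.0000]  mean=-0.2185  Neff=4.4037  idx=[5, 6, 6, 6, 7, 7, 7, 8, 8, 8, 9, 9, 9]
step 2: w=[0.0342, 0.1082, 0.1082, 0.1082, 0.0805, 0.0805, 0.0805, 0.0758, 0.0758, 0.0758, 0.0575, 0.0575, 0.0575]  mean=-0.2217  Neff=12.0701  idx=[1, 2, 2, 3, 4, 5, 6, 7, 8, 9, 10, 11, 12]

resampled_idx = [1, 2, 2, 3, 4, 5, 6, 7, 8, 9, 10, 11, 12]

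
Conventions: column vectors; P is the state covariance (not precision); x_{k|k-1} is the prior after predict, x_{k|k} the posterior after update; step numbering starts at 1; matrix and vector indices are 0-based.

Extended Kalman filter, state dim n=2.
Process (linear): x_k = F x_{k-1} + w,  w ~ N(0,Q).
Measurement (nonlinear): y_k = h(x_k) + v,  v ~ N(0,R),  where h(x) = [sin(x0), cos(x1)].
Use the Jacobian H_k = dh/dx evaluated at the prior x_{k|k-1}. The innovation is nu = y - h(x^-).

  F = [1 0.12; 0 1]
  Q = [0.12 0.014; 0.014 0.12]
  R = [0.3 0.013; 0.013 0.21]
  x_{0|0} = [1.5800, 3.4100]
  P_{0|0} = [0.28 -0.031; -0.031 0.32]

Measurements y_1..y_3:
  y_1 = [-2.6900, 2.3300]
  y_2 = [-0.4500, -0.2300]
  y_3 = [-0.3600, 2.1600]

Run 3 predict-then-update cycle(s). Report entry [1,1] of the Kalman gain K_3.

step 1: x^-=[1.9892, 3.4100]  P^-=[0.3972 0.0214; 0.0214 0.4400]  H_jac=[-0.4063 0.0000; 0.0000 0.2652]  S=[0.3656 0.0107; 0.0107 0.2409]  K=[-0.4427 0.0432; -0.0380 0.4860]  nu=[-3.6037, 3.2942]  x^+=[3.7269, 5.1478]  P^+=[0.3255 0.0125; 0.0125 0.3830]
step 2: x^-=[4.3446, 5.1478]  P^-=[0.4540 0.0725; 0.0725 0.5030]  H_jac=[-0.3596 0.0000; 0.0000 0.9067]  S=[0.3587 -0.0106; -0.0106 0.6235]  K=[-0.4522 0.0977; -0.0510 0.7306]  nu=[0.4831, -0.6518]  x^+=[4.0625, 4.6470]  P^+=[0.3738 0.0161; 0.0161 0.1685]
step 3: x^-=[4.6201, 4.6470]  P^-=[0.5001 0.0504; 0.0504 0.2885]  H_jac=[-0.0922 0.0000; 0.0000 0.9979]  S=[0.3042 0.0084; 0.0084 0.4972]  K=[-0.1543 0.1037; -0.0312 0.5794]  nu=[0.6357, 2.2253]  x^+=[4.7527, 5.9166]  P^+=[0.4877 0.0198; 0.0198 0.1215]

K[1,1] = 0.5794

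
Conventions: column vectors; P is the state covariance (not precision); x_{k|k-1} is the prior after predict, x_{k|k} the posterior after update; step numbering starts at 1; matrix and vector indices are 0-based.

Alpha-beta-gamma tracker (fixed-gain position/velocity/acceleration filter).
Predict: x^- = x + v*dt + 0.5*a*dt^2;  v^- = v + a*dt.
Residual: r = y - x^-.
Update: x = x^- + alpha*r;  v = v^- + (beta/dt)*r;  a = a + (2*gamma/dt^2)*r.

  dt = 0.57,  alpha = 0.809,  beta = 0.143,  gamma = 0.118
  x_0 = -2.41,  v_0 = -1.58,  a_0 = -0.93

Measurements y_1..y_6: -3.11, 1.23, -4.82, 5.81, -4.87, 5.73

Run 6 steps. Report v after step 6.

v_post = 4.3831

step 1: x_pred=-3.4617  r=0.3517  x^+=-3.1772  v^+=-2.0219  a^+=-0.6745
step 2: x_pred=-4.4392  r=5.6692  x^+=0.1472  v^+=-0.9841  a^+=3.4434
step 3: x_pred=0.1456  r=-4.9656  x^+=-3.8716  v^+=-0.2671  a^+=-0.1635
step 4: x_pred=-4.0504  r=9.8604  x^+=3.9267  v^+=2.1135  a^+=6.9989
step 5: x_pred=6.2683  r=-11.1383  x^+=-2.7426  v^+=3.3085  a^+=-1.0918
step 6: x_pred=-1.0341  r=6.7641  x^+=4.4381  v^+=4.3831  a^+=3.8215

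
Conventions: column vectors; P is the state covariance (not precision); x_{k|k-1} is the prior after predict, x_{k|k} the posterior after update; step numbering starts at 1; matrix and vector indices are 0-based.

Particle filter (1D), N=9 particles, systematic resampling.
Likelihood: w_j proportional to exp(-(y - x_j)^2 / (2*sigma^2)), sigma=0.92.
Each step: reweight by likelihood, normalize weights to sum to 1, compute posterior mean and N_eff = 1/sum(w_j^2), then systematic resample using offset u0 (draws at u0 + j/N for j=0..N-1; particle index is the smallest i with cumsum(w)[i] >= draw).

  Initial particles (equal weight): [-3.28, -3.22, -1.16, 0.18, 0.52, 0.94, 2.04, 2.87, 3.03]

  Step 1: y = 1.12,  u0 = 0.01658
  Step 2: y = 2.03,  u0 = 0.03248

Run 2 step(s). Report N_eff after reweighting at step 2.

step 1: w=[0.0000, 0.0000, 0.0140, 0.1790, 0.2438, 0.2959, 0.1829, 0.0494, 0.0350]  mean=1.0418  Neff=4.6218  idx=[3, 3, 4, 4, 5, 5, 5, 6, 6]
step 2: w=[0.0310, 0.0310, 0.0609, 0.0609, 0.1160, 0.1160, 0.1160, 0.2341, 0.2341]  mean=1.3567  Neff=6.2770  idx=[1, 3, 4, 5, 6, 7, 7, 8, 8]

N_eff = 6.2770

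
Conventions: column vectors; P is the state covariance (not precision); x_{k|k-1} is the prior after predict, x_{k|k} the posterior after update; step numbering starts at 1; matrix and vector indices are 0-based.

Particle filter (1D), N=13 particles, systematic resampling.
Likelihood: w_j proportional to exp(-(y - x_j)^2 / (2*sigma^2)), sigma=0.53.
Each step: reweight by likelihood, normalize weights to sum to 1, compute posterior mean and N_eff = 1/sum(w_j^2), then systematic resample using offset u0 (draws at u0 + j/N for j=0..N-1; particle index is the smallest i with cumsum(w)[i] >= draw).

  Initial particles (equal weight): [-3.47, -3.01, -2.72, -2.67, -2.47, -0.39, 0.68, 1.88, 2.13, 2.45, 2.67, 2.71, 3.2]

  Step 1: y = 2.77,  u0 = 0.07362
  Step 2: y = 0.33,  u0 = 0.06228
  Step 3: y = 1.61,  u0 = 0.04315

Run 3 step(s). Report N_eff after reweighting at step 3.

N_eff = 12.0639

step 1: w=[0.0000, 0.0000, 0.0000, 0.0000, 0.0000, 0.0000, 0.0001, 0.0574, 0.1133, 0.1958, 0.2308, 0.2335, 0.1691]  mean=2.6191  Neff=5.2395  idx=[8, 8, 9, 9, 10, 10, 10, 11, 11, 11, 12, 12, 12]
step 2: w=[0.4327, 0.4327, 0.0464, 0.0464, 0.0081, 0.0081, 0.0081, 0.0058, 0.0058, 0.0058, 0.0001, 0.0001, 0.0001]  mean=2.1831  Neff=2.6380  idx=[0, 0, 0, 0, 0, 1, 1, 1, 1, 1, 1, 2, 7]
step 3: w=[0.0858, 0.0858, 0.0858, 0.0858, 0.0858, 0.0858, 0.0858, 0.0858, 0.0858, 0.0858, 0.0858, 0.0396, 0.0161]  mean=2.1520  Neff=12.0639  idx=[0, 1, 2, 3, 4, 4, 5, 6, 7, 8, 9, 10, 11]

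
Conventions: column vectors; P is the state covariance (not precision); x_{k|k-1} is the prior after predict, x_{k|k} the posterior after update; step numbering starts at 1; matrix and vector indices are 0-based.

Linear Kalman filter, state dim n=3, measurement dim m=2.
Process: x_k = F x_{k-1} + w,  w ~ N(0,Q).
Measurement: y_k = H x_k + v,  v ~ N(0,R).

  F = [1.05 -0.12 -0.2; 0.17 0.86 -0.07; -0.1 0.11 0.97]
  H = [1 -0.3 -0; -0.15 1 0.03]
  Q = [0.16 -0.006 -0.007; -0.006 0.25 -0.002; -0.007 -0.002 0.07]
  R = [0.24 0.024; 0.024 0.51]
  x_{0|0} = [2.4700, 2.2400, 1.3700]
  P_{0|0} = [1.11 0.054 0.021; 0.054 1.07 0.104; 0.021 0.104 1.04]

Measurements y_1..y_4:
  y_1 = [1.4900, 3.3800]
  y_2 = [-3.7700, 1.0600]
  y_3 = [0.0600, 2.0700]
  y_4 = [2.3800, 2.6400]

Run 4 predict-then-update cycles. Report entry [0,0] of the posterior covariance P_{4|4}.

step 1: x^-=[2.0507, 2.2504, 1.3283]  P^-=[1.4233 0.1247 -0.3251; 0.1247 1.0813 0.0957; -0.3251 0.0957 1.0895]  S=[1.6859 -0.3942; -0.3942 1.5956]  K=[0.8572 0.1500; 0.0400 0.6777; -0.1952 0.0628]  nu=[0.1144, 1.3974]  x^+=[2.3584, 3.2019, 1.3937]  P^+=[0.2501 0.1360 -0.0484; 0.1360 0.3673 -0.0102; -0.0484 -0.0102 1.0093]
step 2: x^-=[1.8133, 3.0570, 1.4682]  P^-=[0.4670 0.1418 -0.2654; 0.1418 0.5760 -0.0660; -0.2654 -0.0660 1.0308]  S=[0.6737 -0.0780; -0.0780 1.0533]  K=[0.6425 0.1082; 0.0149 0.5259; -0.3672 -0.0227]  nu=[-4.6662, -1.7690]  x^+=[-1.3761, 2.0571, 3.2219]  P^+=[0.1874 0.1019 -0.1081; 0.1019 0.2858 -0.0648; -0.1081 -0.0648 0.9407]
step 3: x^-=[-2.3362, 1.3096, 3.4891]  P^-=[0.4249 0.1233 -0.3033; 0.1233 0.5116 -0.1210; -0.3033 -0.1210 0.9654]  S=[0.6370 -0.0724; -0.0724 0.9905]  K=[0.6200 0.0963; 0.0089 0.4948; -0.4280 -0.0783]  nu=[2.7891, 0.3053]  x^+=[-0.5777, 1.4854, 2.2715]  P^+=[0.1796 0.0949 -0.1333; 0.0949 0.2697 -0.0956; -0.1333 -0.0956 0.8475]
step 4: x^-=[-1.2391, 1.0202, 2.4246]  P^-=[0.4232 0.1238 -0.3069; 0.1238 0.5012 -0.1454; -0.3069 -0.1454 0.8758]  S=[0.6341 -0.0684; -0.0684 0.9784]  K=[0.6192 0.0955; 0.0109 0.4896; -0.4265 -0.1045]  nu=[3.9252, 1.3612]  x^+=[1.3214, 1.7295, 0.6082]  P^+=[0.1793 0.0946 -0.1369; 0.0946 0.2673 -0.1067; -0.1369 -0.1067 0.7559]

P_post[0,0] = 0.1793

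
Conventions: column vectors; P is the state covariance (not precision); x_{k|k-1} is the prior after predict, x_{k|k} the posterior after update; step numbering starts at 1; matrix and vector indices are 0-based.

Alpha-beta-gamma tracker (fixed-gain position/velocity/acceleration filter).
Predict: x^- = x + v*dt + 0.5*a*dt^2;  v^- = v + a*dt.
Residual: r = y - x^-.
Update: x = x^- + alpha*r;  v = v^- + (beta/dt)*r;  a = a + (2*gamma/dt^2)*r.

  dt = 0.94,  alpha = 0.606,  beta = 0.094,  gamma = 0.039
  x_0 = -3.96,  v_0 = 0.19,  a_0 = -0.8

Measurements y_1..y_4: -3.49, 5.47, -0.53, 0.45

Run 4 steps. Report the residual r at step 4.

resid = 0.4720

step 1: x_pred=-4.1348  r=0.6448  x^+=-3.7441  v^+=-0.4975  a^+=-0.7431
step 2: x_pred=-4.5400  r=10.0100  x^+=1.5261  v^+=-0.1950  a^+=0.1406
step 3: x_pred=1.4048  r=-1.9348  x^+=0.2323  v^+=-0.2564  a^+=-0.0302
step 4: x_pred=-0.0220  r=0.4720  x^+=0.2640  v^+=-0.2376  a^+=0.0114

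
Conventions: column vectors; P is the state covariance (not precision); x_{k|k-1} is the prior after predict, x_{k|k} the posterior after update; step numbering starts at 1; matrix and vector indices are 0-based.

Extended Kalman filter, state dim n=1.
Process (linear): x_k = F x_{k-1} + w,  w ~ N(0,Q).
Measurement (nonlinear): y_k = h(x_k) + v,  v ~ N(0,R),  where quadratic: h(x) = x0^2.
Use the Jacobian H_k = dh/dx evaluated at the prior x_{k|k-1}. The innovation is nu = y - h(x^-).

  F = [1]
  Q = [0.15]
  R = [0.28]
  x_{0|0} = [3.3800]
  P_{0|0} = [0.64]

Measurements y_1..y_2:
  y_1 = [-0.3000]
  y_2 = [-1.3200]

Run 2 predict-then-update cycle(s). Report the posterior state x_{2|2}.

step 1: x^-=[3.3800]  P^-=[0.7900]  H_jac=[6.7600]  S=[36.3811]  K=[0.1468]  nu=[-11.7244]  x^+=[1.6590]  P^+=[0.0061]
step 2: x^-=[1.6590]  P^-=[0.1561]  H_jac=[3.3179]  S=[1.9982]  K=[0.2592]  nu=[-4.0722]  x^+=[0.6036]  P^+=[0.0219]

x_post = [0.6036]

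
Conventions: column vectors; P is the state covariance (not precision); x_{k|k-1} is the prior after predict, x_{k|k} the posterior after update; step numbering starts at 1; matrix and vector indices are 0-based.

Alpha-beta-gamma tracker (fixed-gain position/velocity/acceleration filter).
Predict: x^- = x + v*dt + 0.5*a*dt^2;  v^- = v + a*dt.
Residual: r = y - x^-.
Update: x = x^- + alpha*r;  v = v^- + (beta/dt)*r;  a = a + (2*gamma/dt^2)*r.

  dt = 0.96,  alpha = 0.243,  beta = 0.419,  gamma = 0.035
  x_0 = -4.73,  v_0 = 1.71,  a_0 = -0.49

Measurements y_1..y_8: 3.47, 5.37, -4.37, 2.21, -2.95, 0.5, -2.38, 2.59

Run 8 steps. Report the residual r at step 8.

step 1: x_pred=-3.3142  r=6.7842  x^+=-1.6656  v^+=4.2006  a^+=0.0253
step 2: x_pred=2.3786  r=2.9914  x^+=3.1055  v^+=5.5305  a^+=0.2525
step 3: x_pred=8.5312  r=-12.9012  x^+=5.3962  v^+=0.1421  a^+=-0.7274
step 4: x_pred=5.1974  r=-2.9874  x^+=4.4715  v^+=-1.8601  a^+=-0.9543
step 5: x_pred=2.2460  r=-5.1960  x^+=0.9834  v^+=-5.0441  a^+=-1.3490
step 6: x_pred=-4.4805  r=4.9805  x^+=-3.2703  v^+=-4.1653  a^+=-0.9707
step 7: x_pred=-7.7162  r=5.3362  x^+=-6.4195  v^+=-2.7681  a^+=-0.5654
step 8: x_pred=-9.3374  r=11.9274  x^+=-6.4391  v^+=1.8950  a^+=0.3406

resid = 11.9274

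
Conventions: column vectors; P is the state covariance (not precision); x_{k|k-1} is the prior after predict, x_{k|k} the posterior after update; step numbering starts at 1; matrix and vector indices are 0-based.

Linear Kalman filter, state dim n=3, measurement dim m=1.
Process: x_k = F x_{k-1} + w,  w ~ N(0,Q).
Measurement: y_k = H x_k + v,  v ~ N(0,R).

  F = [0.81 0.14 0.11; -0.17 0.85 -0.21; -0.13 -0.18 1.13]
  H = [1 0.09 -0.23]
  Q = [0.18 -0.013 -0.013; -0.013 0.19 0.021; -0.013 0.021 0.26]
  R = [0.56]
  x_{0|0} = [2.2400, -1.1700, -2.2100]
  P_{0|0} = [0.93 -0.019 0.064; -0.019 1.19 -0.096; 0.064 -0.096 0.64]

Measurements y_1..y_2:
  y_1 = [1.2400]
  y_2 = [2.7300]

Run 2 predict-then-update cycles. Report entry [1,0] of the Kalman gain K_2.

K[1,0] = 0.1911

step 1: x^-=[1.4075, -0.9112, -2.5779]  P^-=[0.8254 -0.0451 -0.0139; -0.0451 1.1492 -0.3973; -0.0139 -0.3973 1.1508]  S=[1.4703]  K=[0.5608; 0.1018; -0.2138]  nu=[-0.6784]  x^+=[1.0271, -0.9803, -2.4329]  P^+=[0.3630 -0.1290 0.1624; -0.1290 1.1340 -0.3653; 0.1624 -0.3653 1.0837]
step 2: x^-=[0.4271, -0.4969, -2.7062]  P^-=[0.4419 -0.0929 0.1718; -0.0929 1.2469 -0.7827; 0.1718 -0.7827 1.7814]  S=[1.0429]  K=[0.3778; 0.1911; -0.2957]  nu=[1.7252]  x^+=[1.0789, -0.1672, -3.2163]  P^+=[0.2930 -0.1682 0.2883; -0.1682 1.2088 -0.7238; 0.2883 -0.7238 1.6903]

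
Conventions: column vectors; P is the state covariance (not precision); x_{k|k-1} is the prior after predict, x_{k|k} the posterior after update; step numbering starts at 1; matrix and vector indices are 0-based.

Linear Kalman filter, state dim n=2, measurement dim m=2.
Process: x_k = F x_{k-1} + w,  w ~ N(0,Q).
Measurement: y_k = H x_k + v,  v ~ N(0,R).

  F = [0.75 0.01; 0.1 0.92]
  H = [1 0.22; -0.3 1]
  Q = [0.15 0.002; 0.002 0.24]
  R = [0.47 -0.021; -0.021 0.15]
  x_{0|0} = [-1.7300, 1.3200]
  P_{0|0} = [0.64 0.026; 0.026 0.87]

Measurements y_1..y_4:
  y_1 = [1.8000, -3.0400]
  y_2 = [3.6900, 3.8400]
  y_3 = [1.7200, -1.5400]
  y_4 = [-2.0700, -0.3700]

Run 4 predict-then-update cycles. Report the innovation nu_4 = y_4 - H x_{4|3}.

innov = [-3.1628, -0.2389]

step 1: x^-=[-1.2843, 1.0414]  P^-=[0.5105 0.0760; 0.0760 0.9876]  S=[1.0617 0.1141; 0.1141 1.1379]  K=[0.5093 -0.1189; 0.1871 0.8291]  nu=[2.8552, -4.4667]  x^+=[0.7009, -2.1276]  P^+=[0.2328 0.0413; 0.0413 0.1328]
step 2: x^-=[0.5044, -1.8873]  P^-=[0.2816 0.0492; 0.0492 0.3624]  S=[0.7908 0.0202; 0.0202 0.5082]  K=[0.3719 -0.0842; 0.1457 0.6782]  nu=[3.6008, 5.8786]  x^+=[1.3489, 2.6243]  P^+=[0.1699 0.0305; 0.0305 0.1078]
step 3: x^-=[1.0379, 2.5493]  P^-=[0.2460 0.0368; 0.0368 0.3386]  S=[0.7486 0.0141; 0.0141 0.4886]  K=[0.3411 -0.0855; 0.1362 0.6664]  nu=[0.1213, -3.7779]  x^+=[1.4023, 0.0482]  P^+=[0.1562 0.0269; 0.0269 0.1052]
step 4: x^-=[1.0522, 0.1846]  P^-=[0.2383 0.0332; 0.0332 0.3355]  S=[0.7391 0.0124; 0.0124 0.4870]  K=[0.3337 -0.0870; 0.1337 0.6650]  nu=[-3.1628, -0.2389]  x^+=[0.0175, -0.3972]  P^+=[0.1530 0.0258; 0.0258 0.1047]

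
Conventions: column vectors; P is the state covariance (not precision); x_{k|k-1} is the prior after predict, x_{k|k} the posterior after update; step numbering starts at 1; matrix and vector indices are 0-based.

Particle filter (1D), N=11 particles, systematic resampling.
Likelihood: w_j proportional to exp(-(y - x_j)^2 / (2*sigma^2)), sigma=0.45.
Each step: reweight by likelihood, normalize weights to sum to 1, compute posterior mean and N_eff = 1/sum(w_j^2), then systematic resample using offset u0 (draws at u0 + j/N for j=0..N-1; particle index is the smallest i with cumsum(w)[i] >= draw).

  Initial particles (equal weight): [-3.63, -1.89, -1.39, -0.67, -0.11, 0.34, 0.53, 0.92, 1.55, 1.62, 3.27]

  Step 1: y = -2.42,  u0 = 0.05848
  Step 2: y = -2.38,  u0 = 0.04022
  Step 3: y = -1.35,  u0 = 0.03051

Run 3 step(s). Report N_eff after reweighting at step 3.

step 1: w=[0.0449, 0.8329, 0.1214, 0.0009, 0.0000, 0.0000, 0.0000, 0.0000, 0.0000, 0.0000, 0.0000]  mean=-1.9063  Neff=1.4076  idx=[1, 1, 1, 1, 1, 1, 1, 1, 1, 1, 2]
step 2: w=[0.0984, 0.0984, 0.0984, 0.0984, 0.0984, 0.0984, 0.0984, 0.0984, 0.0984, 0.0984, 0.0158]  mean=-1.8821  Neff=10.2977  idx=[0, 1, 2, 3, 4, 5, 5, 6, 7, 8, 9]
step 3: w=[0.0909, 0.0909, 0.0909, 0.0909, 0.0909, 0.0909, 0.0909, 0.0909, 0.0909, 0.0909, 0.0909]  mean=-1.8900  Neff=11.0000  idx=[0, 1, 2, 3, 4, 5, 6, 7, 8, 9, 10]

N_eff = 11.0000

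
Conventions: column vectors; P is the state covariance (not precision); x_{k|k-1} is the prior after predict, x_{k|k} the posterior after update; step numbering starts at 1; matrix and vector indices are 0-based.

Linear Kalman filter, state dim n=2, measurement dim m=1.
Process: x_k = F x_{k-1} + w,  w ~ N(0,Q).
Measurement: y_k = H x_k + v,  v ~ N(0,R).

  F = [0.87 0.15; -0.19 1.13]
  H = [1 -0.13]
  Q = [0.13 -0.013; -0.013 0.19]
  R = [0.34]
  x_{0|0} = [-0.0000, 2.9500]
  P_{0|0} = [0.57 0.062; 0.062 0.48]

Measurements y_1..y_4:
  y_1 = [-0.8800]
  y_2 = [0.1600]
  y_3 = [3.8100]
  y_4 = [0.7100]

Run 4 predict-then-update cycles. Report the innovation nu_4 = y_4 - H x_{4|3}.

step 1: x^-=[0.4425, 3.3335]  P^-=[0.5884 0.0333; 0.0333 0.7969]  S=[0.9332]  K=[0.6259; -0.0753]  nu=[-0.8891]  x^+=[-0.1140, 3.4004]  P^+=[0.2228 0.0773; 0.0773 0.7916]
step 2: x^-=[0.4109, 3.8642]  P^-=[0.3367 0.1581; 0.1581 1.1756]  S=[0.6554]  K=[0.4823; 0.0081]  nu=[0.2515]  x^+=[0.5322, 3.8662]  P^+=[0.1842 0.1556; 0.1556 1.1756]
step 3: x^-=[1.0429, 4.2677]  P^-=[0.3365 0.3043; 0.3043 1.6309]  S=[0.6249]  K=[0.4751; 0.1477]  nu=[3.3219]  x^+=[2.6212, 4.7583]  P^+=[0.1954 0.2605; 0.2605 1.6173]
step 4: x^-=[2.9942, 4.8789]  P^-=[0.3823 0.4775; 0.4775 2.1503]  S=[0.6345]  K=[0.5047; 0.3120]  nu=[-1.6500]  x^+=[2.1615, 4.3642]  P^+=[0.2207 0.3776; 0.3776 2.0886]

innov = [-1.6500]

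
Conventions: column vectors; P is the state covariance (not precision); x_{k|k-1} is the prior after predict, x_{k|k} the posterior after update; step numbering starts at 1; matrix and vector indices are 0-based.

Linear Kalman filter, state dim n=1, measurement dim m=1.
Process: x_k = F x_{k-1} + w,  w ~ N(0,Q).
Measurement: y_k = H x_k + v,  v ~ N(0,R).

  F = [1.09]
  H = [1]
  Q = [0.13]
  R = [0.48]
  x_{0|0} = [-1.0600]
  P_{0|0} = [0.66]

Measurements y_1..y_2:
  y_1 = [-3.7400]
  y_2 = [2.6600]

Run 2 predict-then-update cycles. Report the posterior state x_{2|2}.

step 1: x^-=[-1.1554]  P^-=[0.9141]  S=[1.3941]  K=[0.6557]  nu=[-2.5846]  x^+=[-2.8501]  P^+=[0.3147]
step 2: x^-=[-3.1066]  P^-=[0.5039]  S=[0.9839]  K=[0.5122]  nu=[5.7666]  x^+=[-0.1532]  P^+=[0.2458]

x_post = [-0.1532]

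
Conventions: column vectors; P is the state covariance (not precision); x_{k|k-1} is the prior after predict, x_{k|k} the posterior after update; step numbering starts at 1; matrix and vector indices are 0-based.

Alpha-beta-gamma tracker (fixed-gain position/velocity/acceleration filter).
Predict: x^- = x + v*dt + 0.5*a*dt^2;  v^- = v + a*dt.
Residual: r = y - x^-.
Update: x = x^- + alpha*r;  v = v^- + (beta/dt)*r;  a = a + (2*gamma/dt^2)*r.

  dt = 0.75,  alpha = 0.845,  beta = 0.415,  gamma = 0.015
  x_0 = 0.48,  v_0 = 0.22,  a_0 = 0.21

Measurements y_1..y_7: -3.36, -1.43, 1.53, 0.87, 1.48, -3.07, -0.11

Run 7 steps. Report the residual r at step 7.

step 1: x_pred=0.7041  r=-4.0641  x^+=-2.7301  v^+=-1.8713  a^+=-0.0068
step 2: x_pred=-4.1354  r=2.7054  x^+=-1.8493  v^+=-0.3793  a^+=0.1375
step 3: x_pred=-2.0952  r=3.6252  x^+=0.9681  v^+=1.7297  a^+=0.3309
step 4: x_pred=2.3585  r=-1.4885  x^+=1.1007  v^+=1.1543  a^+=0.2515
step 5: x_pred=2.0372  r=-0.5572  x^+=1.5664  v^+=1.0346  a^+=0.2218
step 6: x_pred=2.4047  r=-5.4747  x^+=-2.2214  v^+=-1.8284  a^+=-0.0702
step 7: x_pred=-3.6125  r=3.5025  x^+=-0.6529  v^+=0.0570  a^+=0.1166

resid = 3.5025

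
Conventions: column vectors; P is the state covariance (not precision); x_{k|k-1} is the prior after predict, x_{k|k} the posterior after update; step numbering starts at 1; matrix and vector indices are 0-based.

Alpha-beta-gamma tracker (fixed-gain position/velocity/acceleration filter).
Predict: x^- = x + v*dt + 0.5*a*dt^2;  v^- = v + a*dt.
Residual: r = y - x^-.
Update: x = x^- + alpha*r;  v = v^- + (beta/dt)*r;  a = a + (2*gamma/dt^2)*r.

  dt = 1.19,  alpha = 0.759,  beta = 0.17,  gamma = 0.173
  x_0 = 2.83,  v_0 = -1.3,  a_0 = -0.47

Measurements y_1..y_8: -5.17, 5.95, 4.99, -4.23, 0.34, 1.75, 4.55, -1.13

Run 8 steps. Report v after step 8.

v_post = 1.4218

step 1: x_pred=0.9502  r=-6.1202  x^+=-3.6950  v^+=-2.7336  a^+=-1.9654
step 2: x_pred=-8.3396  r=14.2896  x^+=2.5062  v^+=-3.0310  a^+=1.5261
step 3: x_pred=-0.0202  r=5.0102  x^+=3.7825  v^+=-0.4993  a^+=2.7502
step 4: x_pred=5.1357  r=-9.3657  x^+=-1.9729  v^+=1.4355  a^+=0.4619
step 5: x_pred=0.0624  r=0.2776  x^+=0.2731  v^+=2.0248  a^+=0.5297
step 6: x_pred=3.0576  r=-1.3076  x^+=2.0651  v^+=2.4683  a^+=0.2102
step 7: x_pred=5.1513  r=-0.6013  x^+=4.6949  v^+=2.6325  a^+=0.0633
step 8: x_pred=7.8724  r=-9.0024  x^+=1.0396  v^+=1.4218  a^+=-2.1363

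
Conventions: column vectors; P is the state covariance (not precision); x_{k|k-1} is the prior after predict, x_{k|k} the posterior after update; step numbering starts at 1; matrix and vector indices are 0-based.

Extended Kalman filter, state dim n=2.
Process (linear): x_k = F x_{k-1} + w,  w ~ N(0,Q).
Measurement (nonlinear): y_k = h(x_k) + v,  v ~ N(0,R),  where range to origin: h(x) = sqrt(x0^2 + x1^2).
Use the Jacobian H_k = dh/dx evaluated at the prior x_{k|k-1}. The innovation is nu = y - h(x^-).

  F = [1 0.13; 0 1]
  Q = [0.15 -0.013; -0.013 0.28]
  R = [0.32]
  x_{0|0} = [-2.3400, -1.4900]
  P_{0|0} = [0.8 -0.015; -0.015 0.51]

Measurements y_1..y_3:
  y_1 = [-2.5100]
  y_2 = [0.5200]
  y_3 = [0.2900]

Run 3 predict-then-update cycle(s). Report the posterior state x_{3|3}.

step 1: x^-=[-2.5337, -1.4900]  P^-=[0.9547 0.0383; 0.0383 0.7900]  H_jac=[-0.8620 -0.5069]  S=[1.2659]  K=[-0.6655; -0.3424]  nu=[-5.4493]  x^+=[1.0926, 0.3761]  P^+=[0.3942 -0.2502; -0.2502 0.6416]
step 2: x^-=[1.1415, 0.3761]  P^-=[0.4900 -0.1798; -0.1798 0.9216]  H_jac=[0.9498 0.3129]  S=[0.7454]  K=[0.5489; 0.1578]  nu=[-0.6818]  x^+=[0.7673, 0.2685]  P^+=[0.2654 -0.2443; -0.2443 0.9030]
step 3: x^-=[0.8022, 0.2685]  P^-=[0.3671 -0.1399; -0.1399 1.1830]  H_jac=[0.9483 0.3174]  S=[0.6851]  K=[0.4434; 0.3543]  nu=[-0.5559]  x^+=[0.5557, 0.0715]  P^+=[0.2325 -0.2476; -0.2476 1.0970]

x_post = [0.5557, 0.0715]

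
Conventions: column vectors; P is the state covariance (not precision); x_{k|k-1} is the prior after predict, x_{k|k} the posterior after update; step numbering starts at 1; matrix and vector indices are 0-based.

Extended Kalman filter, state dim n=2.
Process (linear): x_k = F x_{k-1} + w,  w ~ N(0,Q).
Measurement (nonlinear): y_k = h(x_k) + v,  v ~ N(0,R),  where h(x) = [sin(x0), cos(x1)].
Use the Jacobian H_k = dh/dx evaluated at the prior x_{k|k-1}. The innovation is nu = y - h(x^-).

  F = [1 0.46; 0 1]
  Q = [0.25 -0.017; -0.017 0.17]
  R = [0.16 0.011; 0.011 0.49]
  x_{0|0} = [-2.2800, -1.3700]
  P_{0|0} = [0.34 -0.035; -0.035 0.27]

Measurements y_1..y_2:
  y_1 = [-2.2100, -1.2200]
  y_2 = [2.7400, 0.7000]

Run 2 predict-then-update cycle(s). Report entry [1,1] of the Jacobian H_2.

step 1: x^-=[-2.9102, -1.3700]  P^-=[0.6149 0.0722; 0.0722 0.4400]  H_jac=[-0.9733 0.0000; 0.0000 0.9799]  S=[0.7426 -0.0579; -0.0579 0.9125]  K=[-0.8040 0.0266; -0.0581 0.4688]  nu=[-1.9807, -1.4194]  x^+=[-1.3555, -1.9204]  P^+=[0.1319 0.0043; 0.0043 0.2338]
step 2: x^-=[-2.2389, -1.9204]  P^-=[0.4352 0.0948; 0.0948 0.4038]  H_jac=[-0.6195 0.0000; 0.0000 0.9395]  S=[0.3270 -0.0442; -0.0442 0.8464]  K=[-0.8160 0.0626; -0.1199 0.4419]  nu=[3.5250, 1.0425]  x^+=[-5.0500, -1.8822]  P^+=[0.2096 0.0231; 0.0231 0.2291]

H_jac[1,1] = 0.9395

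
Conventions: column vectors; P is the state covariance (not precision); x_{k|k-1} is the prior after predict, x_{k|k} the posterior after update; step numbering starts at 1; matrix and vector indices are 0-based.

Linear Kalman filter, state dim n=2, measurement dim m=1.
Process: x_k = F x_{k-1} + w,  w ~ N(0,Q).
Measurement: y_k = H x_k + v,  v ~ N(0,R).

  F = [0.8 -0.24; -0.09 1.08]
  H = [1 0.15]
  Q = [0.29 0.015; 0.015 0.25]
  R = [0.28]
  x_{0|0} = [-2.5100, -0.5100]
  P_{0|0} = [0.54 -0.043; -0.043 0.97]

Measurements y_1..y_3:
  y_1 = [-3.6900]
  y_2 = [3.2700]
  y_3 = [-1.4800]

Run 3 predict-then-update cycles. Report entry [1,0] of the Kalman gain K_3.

K[1,0] = -0.5541

step 1: x^-=[-1.8856, -0.3249]  P^-=[0.7080 -0.3134; -0.3134 1.3941]  S=[0.9253]  K=[0.7143; -0.1127]  nu=[-1.7557]  x^+=[-3.1397, -0.1271]  P^+=[0.2358 -0.2389; -0.2389 1.3824]
step 2: x^-=[-2.4813, 0.1453]  P^-=[0.6123 -0.5719; -0.5719 1.9108]  S=[0.7637]  K=[0.6894; -0.3735]  nu=[5.7295]  x^+=[1.4687, -1.9946]  P^+=[0.2493 -0.3752; -0.3752 1.8042]
step 3: x^-=[1.6537, -2.2864]  P^-=[0.6976 -0.8029; -0.8029 2.4294]  S=[0.7914]  K=[0.7293; -0.5541]  nu=[-2.7907]  x^+=[-0.3816, -0.7401]  P^+=[0.2767 -0.4831; -0.4831 2.1865]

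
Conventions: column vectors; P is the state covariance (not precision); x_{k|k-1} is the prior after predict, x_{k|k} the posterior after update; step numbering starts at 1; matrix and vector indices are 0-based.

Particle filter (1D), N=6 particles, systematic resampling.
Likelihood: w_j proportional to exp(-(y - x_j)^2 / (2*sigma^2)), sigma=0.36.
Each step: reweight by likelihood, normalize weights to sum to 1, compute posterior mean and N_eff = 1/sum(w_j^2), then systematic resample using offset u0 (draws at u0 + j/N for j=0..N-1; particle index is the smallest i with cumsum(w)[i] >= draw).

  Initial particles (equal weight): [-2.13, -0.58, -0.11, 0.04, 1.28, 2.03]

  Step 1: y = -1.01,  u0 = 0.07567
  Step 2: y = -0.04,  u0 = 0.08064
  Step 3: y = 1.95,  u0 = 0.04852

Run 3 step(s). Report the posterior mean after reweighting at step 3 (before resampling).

post_mean = -0.1102

step 1: w=[0.0142, 0.8812, 0.0790, 0.0256, 0.0000, 0.0000]  mean=-0.5491  Neff=1.2762  idx=[1, 1, 1, 1, 1, 2]
step 2: w=[0.1246, 0.1246, 0.1246, 0.1246, 0.1246, 0.3768]  mean=-0.4029  Neff=4.5531  idx=[0, 1, 3, 4, 5, 5]
step 3: w=[0.0001, 0.0001, 0.0001, 0.0001, 0.4998, 0.4998]  mean=-0.1102  Neff=2.0019  idx=[4, 4, 4, 5, 5, 5]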